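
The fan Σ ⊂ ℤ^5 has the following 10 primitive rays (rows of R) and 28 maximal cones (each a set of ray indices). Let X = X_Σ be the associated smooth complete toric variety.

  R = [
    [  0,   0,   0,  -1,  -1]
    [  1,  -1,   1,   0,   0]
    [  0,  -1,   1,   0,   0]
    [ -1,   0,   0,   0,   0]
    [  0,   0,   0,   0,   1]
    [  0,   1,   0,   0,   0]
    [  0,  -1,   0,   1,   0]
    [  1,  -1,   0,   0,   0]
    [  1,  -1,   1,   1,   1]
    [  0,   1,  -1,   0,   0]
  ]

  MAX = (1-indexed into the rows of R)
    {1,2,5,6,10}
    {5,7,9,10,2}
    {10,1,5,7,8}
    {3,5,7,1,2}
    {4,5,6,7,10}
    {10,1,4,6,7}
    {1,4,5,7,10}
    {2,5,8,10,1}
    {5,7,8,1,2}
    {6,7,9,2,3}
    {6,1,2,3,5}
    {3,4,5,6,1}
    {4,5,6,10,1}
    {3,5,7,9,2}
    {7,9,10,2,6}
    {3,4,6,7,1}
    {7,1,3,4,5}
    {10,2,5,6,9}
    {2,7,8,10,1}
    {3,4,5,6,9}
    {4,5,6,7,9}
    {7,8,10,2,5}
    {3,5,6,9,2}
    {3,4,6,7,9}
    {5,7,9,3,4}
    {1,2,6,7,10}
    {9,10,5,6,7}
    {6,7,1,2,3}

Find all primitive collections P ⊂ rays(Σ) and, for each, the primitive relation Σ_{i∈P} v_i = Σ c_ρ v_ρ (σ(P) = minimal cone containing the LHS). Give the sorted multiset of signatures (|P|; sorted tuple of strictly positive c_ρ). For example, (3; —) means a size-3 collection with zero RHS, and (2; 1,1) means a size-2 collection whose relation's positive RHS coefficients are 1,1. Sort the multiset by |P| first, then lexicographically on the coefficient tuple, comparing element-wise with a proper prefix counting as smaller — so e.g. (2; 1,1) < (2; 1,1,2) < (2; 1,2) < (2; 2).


Minimal non-faces — 12 found among 10 rays, 28 max cones:

  P = {3,10}:  v_{3} + v_{10} = 0  ⟹  sig = (2; —)
  P = {1,9}:  v_{1} + v_{9} = v_{2}  ⟹  sig = (2; 1)
  P = {2,4}:  v_{2} + v_{4} = v_{3}  ⟹  sig = (2; 1)
  P = {6,8}:  v_{6} + v_{8} = v_{2} + v_{10}  ⟹  sig = (2; 1,1)
  P = {4,8}:  v_{4} + v_{8} = v_{1} + v_{5} + v_{7}  ⟹  sig = (2; 1,1,1)
  P = {3,8}:  v_{3} + v_{8} = v_{1} + v_{2} + v_{5} + v_{7}  ⟹  sig = (2; 1,1,1,1)
  P = {8,9}:  v_{8} + v_{9} = 2·v_{2} + v_{5} + v_{7} + v_{10}  ⟹  sig = (2; 1,1,1,2)
  P = {4,9,10}:  v_{4} + v_{9} + v_{10} = v_{5} + v_{6} + v_{7}  ⟹  sig = (3; 1,1,1)
  P = {1,5,6,7}:  v_{1} + v_{5} + v_{6} + v_{7} = 0  ⟹  sig = (4; —)
  P = {2,5,6,7}:  v_{2} + v_{5} + v_{6} + v_{7} = v_{9}  ⟹  sig = (4; 1)
  P = {3,5,6,7}:  v_{3} + v_{5} + v_{6} + v_{7} = v_{4} + v_{9}  ⟹  sig = (4; 1,1)
  P = {1,2,5,7,10}:  v_{1} + v_{2} + v_{5} + v_{7} + v_{10} = v_{8}  ⟹  sig = (5; 1)

Sorted signature multiset PRS(X):
{ (2; —),  (2; 1) ×2,  (2; 1,1),  (2; 1,1,1),  (2; 1,1,1,1),  (2; 1,1,1,2),  (3; 1,1,1),  (4; —),  (4; 1),  (4; 1,1),  (5; 1) }


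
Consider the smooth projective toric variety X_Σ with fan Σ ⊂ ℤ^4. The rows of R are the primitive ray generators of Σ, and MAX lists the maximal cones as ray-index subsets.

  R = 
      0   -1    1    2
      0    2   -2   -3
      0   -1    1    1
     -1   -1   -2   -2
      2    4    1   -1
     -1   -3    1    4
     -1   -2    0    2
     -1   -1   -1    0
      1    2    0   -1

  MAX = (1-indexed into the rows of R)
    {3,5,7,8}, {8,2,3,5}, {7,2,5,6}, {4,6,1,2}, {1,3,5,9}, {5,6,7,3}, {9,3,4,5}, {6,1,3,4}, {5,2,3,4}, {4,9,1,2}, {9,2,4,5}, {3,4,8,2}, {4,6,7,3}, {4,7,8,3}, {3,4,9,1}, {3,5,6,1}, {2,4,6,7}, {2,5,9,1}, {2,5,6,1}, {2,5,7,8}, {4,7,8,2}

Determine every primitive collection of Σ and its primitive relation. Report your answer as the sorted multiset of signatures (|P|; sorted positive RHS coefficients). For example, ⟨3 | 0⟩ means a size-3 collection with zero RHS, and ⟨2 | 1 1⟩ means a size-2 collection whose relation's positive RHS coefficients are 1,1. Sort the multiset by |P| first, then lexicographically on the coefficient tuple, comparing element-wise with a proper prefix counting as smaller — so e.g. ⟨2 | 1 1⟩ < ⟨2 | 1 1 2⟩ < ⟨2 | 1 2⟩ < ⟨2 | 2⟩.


Minimal non-faces — 14 found among 9 rays, 21 max cones:

  P = {1,7}:  v_{1} + v_{7} = v_{6}  →  sig = ⟨2 | 1⟩
  P = {1,8}:  v_{1} + v_{8} = v_{7}  →  sig = ⟨2 | 1⟩
  P = {8,9}:  v_{8} + v_{9} = v_{1} + v_{2}  →  sig = ⟨2 | 1 1⟩
  P = {7,9}:  v_{7} + v_{9} = 2·v_{1} + v_{2}  →  sig = ⟨2 | 1 2⟩
  P = {6,9}:  v_{6} + v_{9} = 3·v_{1} + v_{2}  →  sig = ⟨2 | 1 3⟩
  P = {6,8}:  v_{6} + v_{8} = 2·v_{7}  →  sig = ⟨2 | 2⟩
  P = {1,2,3}:  v_{1} + v_{2} + v_{3} = 0  →  sig = ⟨3 | 0⟩
  P = {1,4,5}:  v_{1} + v_{4} + v_{5} = v_{9}  →  sig = ⟨3 | 1⟩
  P = {2,3,6}:  v_{2} + v_{3} + v_{6} = v_{7}  →  sig = ⟨3 | 1⟩
  P = {2,3,7}:  v_{2} + v_{3} + v_{7} = v_{8}  →  sig = ⟨3 | 1⟩
  P = {4,5,8}:  v_{4} + v_{5} + v_{8} = v_{2}  →  sig = ⟨3 | 1⟩
  P = {2,3,9}:  v_{2} + v_{3} + v_{9} = v_{4} + v_{5}  →  sig = ⟨3 | 1 1⟩
  P = {4,5,7}:  v_{4} + v_{5} + v_{7} = v_{1} + v_{2}  →  sig = ⟨3 | 1 1⟩
  P = {4,5,6}:  v_{4} + v_{5} + v_{6} = 2·v_{1} + v_{2}  →  sig = ⟨3 | 1 2⟩

so the primitive-relation signature multiset is
{ ⟨2 | 1⟩ ×2,  ⟨2 | 1 1⟩,  ⟨2 | 1 2⟩,  ⟨2 | 1 3⟩,  ⟨2 | 2⟩,  ⟨3 | 0⟩,  ⟨3 | 1⟩ ×4,  ⟨3 | 1 1⟩ ×2,  ⟨3 | 1 2⟩ }


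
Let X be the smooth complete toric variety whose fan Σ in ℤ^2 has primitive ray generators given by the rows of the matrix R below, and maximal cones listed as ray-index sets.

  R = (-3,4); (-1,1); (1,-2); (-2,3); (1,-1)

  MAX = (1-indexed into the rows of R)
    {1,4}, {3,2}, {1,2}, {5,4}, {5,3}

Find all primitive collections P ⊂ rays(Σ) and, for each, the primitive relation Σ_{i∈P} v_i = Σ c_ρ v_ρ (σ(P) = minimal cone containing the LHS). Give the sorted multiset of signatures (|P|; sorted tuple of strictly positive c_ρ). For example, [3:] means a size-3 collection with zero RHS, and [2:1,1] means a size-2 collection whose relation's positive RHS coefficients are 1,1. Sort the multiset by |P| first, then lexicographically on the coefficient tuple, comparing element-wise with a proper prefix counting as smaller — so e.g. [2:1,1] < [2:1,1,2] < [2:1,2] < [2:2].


|primitive collections| = 5. Relations:

  • {2,5}:  v_{2} + v_{5} = 0 ; sig = [2:]
  • {1,5}:  v_{1} + v_{5} = v_{4} ; sig = [2:1]
  • {2,4}:  v_{2} + v_{4} = v_{1} ; sig = [2:1]
  • {3,4}:  v_{3} + v_{4} = v_{2} ; sig = [2:1]
  • {1,3}:  v_{1} + v_{3} = 2·v_{2} ; sig = [2:2]

so the primitive-relation signature multiset is
[[2:], [2:1], [2:1], [2:1], [2:2]]


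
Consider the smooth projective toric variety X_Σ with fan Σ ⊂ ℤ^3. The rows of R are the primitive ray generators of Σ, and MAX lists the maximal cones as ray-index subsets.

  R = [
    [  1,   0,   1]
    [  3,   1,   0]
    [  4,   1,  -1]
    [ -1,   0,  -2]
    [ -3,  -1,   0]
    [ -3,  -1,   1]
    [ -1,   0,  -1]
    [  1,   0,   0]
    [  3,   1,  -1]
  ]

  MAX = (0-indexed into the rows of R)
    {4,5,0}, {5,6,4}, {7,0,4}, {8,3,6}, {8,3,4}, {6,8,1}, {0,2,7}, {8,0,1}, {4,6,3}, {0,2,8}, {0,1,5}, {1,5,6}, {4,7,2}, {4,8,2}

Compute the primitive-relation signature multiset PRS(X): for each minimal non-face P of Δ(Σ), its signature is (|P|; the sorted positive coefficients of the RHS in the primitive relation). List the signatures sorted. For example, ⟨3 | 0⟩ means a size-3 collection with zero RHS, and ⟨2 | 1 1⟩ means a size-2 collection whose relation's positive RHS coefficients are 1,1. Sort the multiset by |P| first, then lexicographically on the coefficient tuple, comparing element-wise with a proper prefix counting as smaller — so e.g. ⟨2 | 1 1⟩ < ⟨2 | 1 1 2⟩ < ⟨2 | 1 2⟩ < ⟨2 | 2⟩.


18 collections generate NE(X_Σ); each relation:

  P = {0,6}:  v_{0} + v_{6} = 0  so sig = ⟨2 | 0⟩
  P = {1,4}:  v_{1} + v_{4} = 0  so sig = ⟨2 | 0⟩
  P = {5,8}:  v_{5} + v_{8} = 0  so sig = ⟨2 | 0⟩
  P = {2,5}:  v_{2} + v_{5} = v_{7}  so sig = ⟨2 | 1⟩
  P = {7,8}:  v_{7} + v_{8} = v_{2}  so sig = ⟨2 | 1⟩
  P = {0,3}:  v_{0} + v_{3} = v_{4} + v_{8}  so sig = ⟨2 | 1 1⟩
  P = {1,3}:  v_{1} + v_{3} = v_{6} + v_{8}  so sig = ⟨2 | 1 1⟩
  P = {1,7}:  v_{1} + v_{7} = v_{0} + v_{8}  so sig = ⟨2 | 1 1⟩
  P = {3,5}:  v_{3} + v_{5} = v_{4} + v_{6}  so sig = ⟨2 | 1 1⟩
  P = {5,7}:  v_{5} + v_{7} = v_{0} + v_{4}  so sig = ⟨2 | 1 1⟩
  P = {6,7}:  v_{6} + v_{7} = v_{4} + v_{8}  so sig = ⟨2 | 1 1⟩
  P = {1,2}:  v_{1} + v_{2} = v_{0} + 2·v_{8}  so sig = ⟨2 | 1 2⟩
  P = {2,6}:  v_{2} + v_{6} = v_{4} + 2·v_{8}  so sig = ⟨2 | 1 2⟩
  P = {3,7}:  v_{3} + v_{7} = 2·v_{4} + 2·v_{8}  so sig = ⟨2 | 2 2⟩
  P = {2,3}:  v_{2} + v_{3} = 2·v_{4} + 3·v_{8}  so sig = ⟨2 | 2 3⟩
  P = {0,4,8}:  v_{0} + v_{4} + v_{8} = v_{7}  so sig = ⟨3 | 1⟩
  P = {4,6,8}:  v_{4} + v_{6} + v_{8} = v_{3}  so sig = ⟨3 | 1⟩
  P = {0,2,4}:  v_{0} + v_{2} + v_{4} = 2·v_{7}  so sig = ⟨3 | 2⟩

Hence PRS(X_Σ) =
    |P|=2: 15 collections, coeffs (), (), (), (1), (1), (1,1), (1,1), (1,1), (1,1), (1,1), (1,1), (1,2), (1,2), (2,2), (2,3)
    |P|=3: 3 collections, coeffs (1), (1), (2)


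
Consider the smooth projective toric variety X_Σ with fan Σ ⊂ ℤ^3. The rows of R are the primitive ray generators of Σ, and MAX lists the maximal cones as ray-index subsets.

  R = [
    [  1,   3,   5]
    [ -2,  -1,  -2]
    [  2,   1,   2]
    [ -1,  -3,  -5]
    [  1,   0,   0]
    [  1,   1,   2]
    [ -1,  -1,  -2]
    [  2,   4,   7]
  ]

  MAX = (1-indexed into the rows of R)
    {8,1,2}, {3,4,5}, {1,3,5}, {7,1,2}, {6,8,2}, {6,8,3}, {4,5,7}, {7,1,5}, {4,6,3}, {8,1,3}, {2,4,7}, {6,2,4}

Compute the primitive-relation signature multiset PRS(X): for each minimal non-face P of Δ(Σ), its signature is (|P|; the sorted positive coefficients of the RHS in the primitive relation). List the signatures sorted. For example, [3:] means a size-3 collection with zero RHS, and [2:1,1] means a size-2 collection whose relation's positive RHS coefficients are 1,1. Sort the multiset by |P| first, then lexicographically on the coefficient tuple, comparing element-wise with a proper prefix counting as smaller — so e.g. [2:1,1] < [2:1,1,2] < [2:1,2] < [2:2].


Primitive collections (10):

  P={1,4}:  v_{1} + v_{4} = 0  so sig = [2:]
  P={2,3}:  v_{2} + v_{3} = 0  so sig = [2:]
  P={6,7}:  v_{6} + v_{7} = 0  so sig = [2:]
  P={1,6}:  v_{1} + v_{6} = v_{8}  so sig = [2:1]
  P={2,5}:  v_{2} + v_{5} = v_{7}  so sig = [2:1]
  P={3,7}:  v_{3} + v_{7} = v_{5}  so sig = [2:1]
  P={4,8}:  v_{4} + v_{8} = v_{6}  so sig = [2:1]
  P={5,6}:  v_{5} + v_{6} = v_{3}  so sig = [2:1]
  P={7,8}:  v_{7} + v_{8} = v_{1}  so sig = [2:1]
  P={5,8}:  v_{5} + v_{8} = v_{1} + v_{3}  so sig = [2:1,1]

so the primitive-relation signature multiset is
[[2:], [2:], [2:], [2:1], [2:1], [2:1], [2:1], [2:1], [2:1], [2:1,1]]


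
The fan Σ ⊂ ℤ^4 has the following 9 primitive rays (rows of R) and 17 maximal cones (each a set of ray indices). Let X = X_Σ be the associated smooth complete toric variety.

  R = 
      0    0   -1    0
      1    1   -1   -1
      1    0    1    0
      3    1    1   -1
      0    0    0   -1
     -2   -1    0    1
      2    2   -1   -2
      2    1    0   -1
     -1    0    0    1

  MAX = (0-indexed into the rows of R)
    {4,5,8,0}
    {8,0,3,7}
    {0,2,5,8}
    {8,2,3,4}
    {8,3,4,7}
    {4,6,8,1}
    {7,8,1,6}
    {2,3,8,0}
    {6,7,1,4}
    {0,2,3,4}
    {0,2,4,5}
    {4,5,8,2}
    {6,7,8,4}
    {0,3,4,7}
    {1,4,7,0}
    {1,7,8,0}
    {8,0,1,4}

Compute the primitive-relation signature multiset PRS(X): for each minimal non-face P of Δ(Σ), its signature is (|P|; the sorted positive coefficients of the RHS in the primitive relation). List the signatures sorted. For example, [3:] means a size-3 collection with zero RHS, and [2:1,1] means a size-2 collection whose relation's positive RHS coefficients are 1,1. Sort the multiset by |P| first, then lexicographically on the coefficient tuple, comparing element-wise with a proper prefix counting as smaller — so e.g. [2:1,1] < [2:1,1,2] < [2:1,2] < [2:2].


Σ has 14 primitive collections:

  {5,7}:  v_{5} + v_{7} = 0 ; sig = [2:]
  {1,2}:  v_{1} + v_{2} = v_{7} ; sig = [2:1]
  {2,7}:  v_{2} + v_{7} = v_{3} ; sig = [2:1]
  {3,5}:  v_{3} + v_{5} = v_{2} ; sig = [2:1]
  {1,5}:  v_{1} + v_{5} = v_{0} + v_{4} + v_{8} ; sig = [2:1,1,1]
  {5,6}:  v_{5} + v_{6} = v_{1} + v_{4} + v_{8} ; sig = [2:1,1,1]
  {2,6}:  v_{2} + v_{6} = v_{4} + 2·v_{7} + v_{8} ; sig = [2:1,1,2]
  {3,6}:  v_{3} + v_{6} = v_{4} + 3·v_{7} + v_{8} ; sig = [2:1,1,3]
  {0,6}:  v_{0} + v_{6} = 2·v_{1} ; sig = [2:2]
  {1,3}:  v_{1} + v_{3} = 2·v_{7} ; sig = [2:2]
  {0,2,4,8}:  v_{0} + v_{2} + v_{4} + v_{8} = 0 ; sig = [4:]
  {0,3,4,8}:  v_{0} + v_{3} + v_{4} + v_{8} = v_{7} ; sig = [4:1]
  {0,4,7,8}:  v_{0} + v_{4} + v_{7} + v_{8} = v_{1} ; sig = [4:1]
  {1,4,7,8}:  v_{1} + v_{4} + v_{7} + v_{8} = v_{6} ; sig = [4:1]

Sorted signature multiset PRS(X):
[[2:], [2:1], [2:1], [2:1], [2:1,1,1], [2:1,1,1], [2:1,1,2], [2:1,1,3], [2:2], [2:2], [4:], [4:1], [4:1], [4:1]]


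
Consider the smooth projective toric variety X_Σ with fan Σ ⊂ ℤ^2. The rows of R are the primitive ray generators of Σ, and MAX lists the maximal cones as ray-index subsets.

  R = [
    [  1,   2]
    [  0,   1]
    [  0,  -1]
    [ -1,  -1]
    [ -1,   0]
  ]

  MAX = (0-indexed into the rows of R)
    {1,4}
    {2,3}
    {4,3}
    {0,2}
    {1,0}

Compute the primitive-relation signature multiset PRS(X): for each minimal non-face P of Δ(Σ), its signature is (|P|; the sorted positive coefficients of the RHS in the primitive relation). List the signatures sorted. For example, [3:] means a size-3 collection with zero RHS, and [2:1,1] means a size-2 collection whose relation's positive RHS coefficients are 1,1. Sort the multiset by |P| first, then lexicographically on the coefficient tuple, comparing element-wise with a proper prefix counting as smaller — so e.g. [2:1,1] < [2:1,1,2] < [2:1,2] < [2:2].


5 collections generate NE(X_Σ); each relation:

  P={1,2}:  v_{1} + v_{2} = 0  ⟹  sig = [2:]
  P={0,3}:  v_{0} + v_{3} = v_{1}  ⟹  sig = [2:1]
  P={1,3}:  v_{1} + v_{3} = v_{4}  ⟹  sig = [2:1]
  P={2,4}:  v_{2} + v_{4} = v_{3}  ⟹  sig = [2:1]
  P={0,4}:  v_{0} + v_{4} = 2·v_{1}  ⟹  sig = [2:2]

Sorted signature multiset PRS(X):
{ [2:],  [2:1] ×3,  [2:2] }


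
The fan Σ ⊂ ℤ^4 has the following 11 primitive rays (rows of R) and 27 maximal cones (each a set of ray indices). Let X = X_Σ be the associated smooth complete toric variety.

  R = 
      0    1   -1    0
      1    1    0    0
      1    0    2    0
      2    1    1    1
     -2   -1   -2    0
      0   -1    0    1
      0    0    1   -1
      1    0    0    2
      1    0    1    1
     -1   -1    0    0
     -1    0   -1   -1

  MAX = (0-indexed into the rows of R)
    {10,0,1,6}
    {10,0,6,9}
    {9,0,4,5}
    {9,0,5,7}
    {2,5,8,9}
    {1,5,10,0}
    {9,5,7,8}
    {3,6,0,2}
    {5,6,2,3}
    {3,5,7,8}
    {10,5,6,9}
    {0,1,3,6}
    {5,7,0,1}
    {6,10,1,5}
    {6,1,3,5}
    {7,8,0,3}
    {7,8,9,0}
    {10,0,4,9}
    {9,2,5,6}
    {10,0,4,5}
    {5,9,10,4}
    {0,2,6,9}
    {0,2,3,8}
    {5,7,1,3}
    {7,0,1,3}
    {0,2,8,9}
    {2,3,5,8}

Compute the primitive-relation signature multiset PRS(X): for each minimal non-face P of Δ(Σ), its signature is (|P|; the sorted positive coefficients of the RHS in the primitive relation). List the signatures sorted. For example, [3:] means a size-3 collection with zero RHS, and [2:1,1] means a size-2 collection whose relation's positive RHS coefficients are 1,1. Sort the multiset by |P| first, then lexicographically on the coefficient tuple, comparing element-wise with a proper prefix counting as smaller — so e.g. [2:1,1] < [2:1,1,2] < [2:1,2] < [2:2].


22 collections generate NE(X_Σ); each relation:

  {1,9}:  v_{1} + v_{9} = 0  ⇒ sig = [2:]
  {8,10}:  v_{8} + v_{10} = 0  ⇒ sig = [2:]
  {1,8}:  v_{1} + v_{8} = v_{3}  ⇒ sig = [2:1]
  {2,4}:  v_{2} + v_{4} = v_{9}  ⇒ sig = [2:1]
  {2,10}:  v_{2} + v_{10} = v_{6}  ⇒ sig = [2:1]
  {3,9}:  v_{3} + v_{9} = v_{8}  ⇒ sig = [2:1]
  {3,10}:  v_{3} + v_{10} = v_{1}  ⇒ sig = [2:1]
  {6,7}:  v_{6} + v_{7} = v_{8}  ⇒ sig = [2:1]
  {6,8}:  v_{6} + v_{8} = v_{2}  ⇒ sig = [2:1]
  {1,2}:  v_{1} + v_{2} = v_{3} + v_{6}  ⇒ sig = [2:1,1]
  {3,4}:  v_{3} + v_{4} = v_{0} + v_{5}  ⇒ sig = [2:1,1]
  {4,6}:  v_{4} + v_{6} = v_{9} + v_{10}  ⇒ sig = [2:1,1]
  {7,10}:  v_{7} + v_{10} = v_{0} + v_{5}  ⇒ sig = [2:1,1]
  {1,4}:  v_{1} + v_{4} = v_{0} + v_{5} + v_{10}  ⇒ sig = [2:1,1,1]
  {4,8}:  v_{4} + v_{8} = v_{0} + v_{5} + v_{9}  ⇒ sig = [2:1,1,1]
  {4,7}:  v_{4} + v_{7} = 2·v_{0} + 2·v_{5} + v_{9}  ⇒ sig = [2:1,2,2]
  {2,7}:  v_{2} + v_{7} = 2·v_{8}  ⇒ sig = [2:2]
  {0,5,6}:  v_{0} + v_{5} + v_{6} = 0  ⇒ sig = [3:]
  {0,2,5}:  v_{0} + v_{2} + v_{5} = v_{8}  ⇒ sig = [3:1]
  {0,5,8}:  v_{0} + v_{5} + v_{8} = v_{7}  ⇒ sig = [3:1]
  {0,3,5}:  v_{0} + v_{3} + v_{5} = v_{1} + v_{7}  ⇒ sig = [3:1,1]
  {0,5,9,10}:  v_{0} + v_{5} + v_{9} + v_{10} = v_{4}  ⇒ sig = [4:1]

so the primitive-relation signature multiset is
    [2:]
    [2:]
    [2:1]
    [2:1]
    [2:1]
    [2:1]
    [2:1]
    [2:1]
    [2:1]
    [2:1,1]
    [2:1,1]
    [2:1,1]
    [2:1,1]
    [2:1,1,1]
    [2:1,1,1]
    [2:1,2,2]
    [2:2]
    [3:]
    [3:1]
    [3:1]
    [3:1,1]
    [4:1]


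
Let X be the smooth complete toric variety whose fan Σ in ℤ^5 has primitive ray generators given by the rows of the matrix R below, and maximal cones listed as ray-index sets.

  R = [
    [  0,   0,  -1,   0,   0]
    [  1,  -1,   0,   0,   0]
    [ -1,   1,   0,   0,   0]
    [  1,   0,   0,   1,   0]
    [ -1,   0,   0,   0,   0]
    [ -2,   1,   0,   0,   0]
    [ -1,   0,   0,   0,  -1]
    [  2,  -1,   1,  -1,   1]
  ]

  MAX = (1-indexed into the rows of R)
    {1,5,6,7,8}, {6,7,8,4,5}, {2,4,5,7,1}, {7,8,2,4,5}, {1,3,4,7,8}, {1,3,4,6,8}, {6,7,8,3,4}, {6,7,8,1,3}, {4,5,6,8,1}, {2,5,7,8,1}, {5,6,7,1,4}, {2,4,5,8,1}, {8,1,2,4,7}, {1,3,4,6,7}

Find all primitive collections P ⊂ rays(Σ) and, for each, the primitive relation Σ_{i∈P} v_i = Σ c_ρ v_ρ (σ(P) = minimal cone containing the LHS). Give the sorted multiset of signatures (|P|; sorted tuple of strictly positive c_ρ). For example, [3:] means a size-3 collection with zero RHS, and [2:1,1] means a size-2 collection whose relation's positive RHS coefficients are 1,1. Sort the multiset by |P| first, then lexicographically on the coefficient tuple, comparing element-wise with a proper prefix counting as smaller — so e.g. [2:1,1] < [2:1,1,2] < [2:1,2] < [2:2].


Δ(Σ) — 8 vertices, 5 min non-faces:

  P={2,3}:  v_{2} + v_{3} = 0 ; sig = [2:]
  P={2,6}:  v_{2} + v_{6} = v_{5} ; sig = [2:1]
  P={3,5}:  v_{3} + v_{5} = v_{6} ; sig = [2:1]
  P={1,4,6,7,8}:  v_{1} + v_{4} + v_{6} + v_{7} + v_{8} = 0 ; sig = [5:]
  P={1,4,5,7,8}:  v_{1} + v_{4} + v_{5} + v_{7} + v_{8} = v_{2} ; sig = [5:1]

so the primitive-relation signature multiset is
    |P|=2: 3 collections, coeffs (), (1), (1)
    |P|=5: 2 collections, coeffs (), (1)


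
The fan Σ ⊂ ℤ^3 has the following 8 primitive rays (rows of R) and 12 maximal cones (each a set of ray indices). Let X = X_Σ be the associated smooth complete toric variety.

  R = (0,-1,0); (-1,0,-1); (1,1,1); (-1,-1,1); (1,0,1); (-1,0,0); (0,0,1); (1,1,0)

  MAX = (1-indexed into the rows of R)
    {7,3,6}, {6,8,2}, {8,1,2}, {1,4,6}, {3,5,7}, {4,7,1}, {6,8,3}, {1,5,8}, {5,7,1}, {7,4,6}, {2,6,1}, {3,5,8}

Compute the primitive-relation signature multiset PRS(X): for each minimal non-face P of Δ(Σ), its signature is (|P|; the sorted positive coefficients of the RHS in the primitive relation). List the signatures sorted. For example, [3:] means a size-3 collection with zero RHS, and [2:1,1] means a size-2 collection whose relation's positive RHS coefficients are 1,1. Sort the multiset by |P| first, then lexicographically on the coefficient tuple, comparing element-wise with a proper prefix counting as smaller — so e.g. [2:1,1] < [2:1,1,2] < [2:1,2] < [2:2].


Primitive collections (12):

  P = {2,5}:  v_{2} + v_{5} = 0  ⇒ sig = [2:]
  P = {1,3}:  v_{1} + v_{3} = v_{5}  ⇒ sig = [2:1]
  P = {2,7}:  v_{2} + v_{7} = v_{6}  ⇒ sig = [2:1]
  P = {4,8}:  v_{4} + v_{8} = v_{7}  ⇒ sig = [2:1]
  P = {5,6}:  v_{5} + v_{6} = v_{7}  ⇒ sig = [2:1]
  P = {7,8}:  v_{7} + v_{8} = v_{3}  ⇒ sig = [2:1]
  P = {2,3}:  v_{2} + v_{3} = v_{6} + v_{8}  ⇒ sig = [2:1,1]
  P = {2,4}:  v_{2} + v_{4} = v_{1} + 2·v_{6}  ⇒ sig = [2:1,2]
  P = {4,5}:  v_{4} + v_{5} = v_{1} + 2·v_{7}  ⇒ sig = [2:1,2]
  P = {3,4}:  v_{3} + v_{4} = 2·v_{7}  ⇒ sig = [2:2]
  P = {1,6,8}:  v_{1} + v_{6} + v_{8} = 0  ⇒ sig = [3:]
  P = {1,6,7}:  v_{1} + v_{6} + v_{7} = v_{4}  ⇒ sig = [3:1]

Hence PRS(X_Σ) =
[[2:], [2:1], [2:1], [2:1], [2:1], [2:1], [2:1,1], [2:1,2], [2:1,2], [2:2], [3:], [3:1]]


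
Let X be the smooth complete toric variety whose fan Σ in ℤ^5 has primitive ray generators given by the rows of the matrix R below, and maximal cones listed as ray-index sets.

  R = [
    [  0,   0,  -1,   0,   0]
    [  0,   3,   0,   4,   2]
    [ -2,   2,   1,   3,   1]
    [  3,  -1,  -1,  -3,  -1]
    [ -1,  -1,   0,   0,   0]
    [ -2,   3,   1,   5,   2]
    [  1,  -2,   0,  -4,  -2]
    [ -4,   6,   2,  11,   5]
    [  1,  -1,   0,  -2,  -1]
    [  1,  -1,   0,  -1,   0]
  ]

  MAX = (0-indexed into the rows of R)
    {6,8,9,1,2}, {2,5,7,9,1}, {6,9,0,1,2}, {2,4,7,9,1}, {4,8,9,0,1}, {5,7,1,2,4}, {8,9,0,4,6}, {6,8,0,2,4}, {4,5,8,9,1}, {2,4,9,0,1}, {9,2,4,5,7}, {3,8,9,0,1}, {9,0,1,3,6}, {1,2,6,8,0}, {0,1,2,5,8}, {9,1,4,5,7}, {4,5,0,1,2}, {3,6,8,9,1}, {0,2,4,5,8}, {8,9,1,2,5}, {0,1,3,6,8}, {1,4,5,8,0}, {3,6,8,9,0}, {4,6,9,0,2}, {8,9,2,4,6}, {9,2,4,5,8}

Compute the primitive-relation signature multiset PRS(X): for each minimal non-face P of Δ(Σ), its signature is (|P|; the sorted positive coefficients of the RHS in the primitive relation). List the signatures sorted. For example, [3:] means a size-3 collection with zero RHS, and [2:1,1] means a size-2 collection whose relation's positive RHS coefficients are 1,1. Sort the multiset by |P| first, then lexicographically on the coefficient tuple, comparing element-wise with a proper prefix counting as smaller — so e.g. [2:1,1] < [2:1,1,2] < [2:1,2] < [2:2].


Σ has 14 primitive collections:

  P={2,3}:  v_{2} + v_{3} = v_{1} + v_{6} ; sig = [2:1,1]
  P={3,5}:  v_{3} + v_{5} = v_{1} + v_{8} ; sig = [2:1,1]
  P={5,6}:  v_{5} + v_{6} = v_{2} + v_{8} ; sig = [2:1,1]
  P={3,4}:  v_{3} + v_{4} = v_{0} + v_{8} + v_{9} ; sig = [2:1,1,1]
  P={3,7}:  v_{3} + v_{7} = v_{1} + v_{5} + v_{9} ; sig = [2:1,1,1]
  P={6,7}:  v_{6} + v_{7} = v_{2} + v_{5} + v_{9} ; sig = [2:1,1,1]
  P={7,8}:  v_{7} + v_{8} = 2·v_{5} + v_{9} ; sig = [2:1,2]
  P={0,7}:  v_{0} + v_{7} = 2·v_{1} + v_{2} + 2·v_{4} ; sig = [2:1,2,2]
  P={1,4,6}:  v_{1} + v_{4} + v_{6} = 0 ; sig = [3:]
  P={0,5,9}:  v_{0} + v_{5} + v_{9} = v_{1} + v_{4} ; sig = [3:1,1]
  P={0,2,8,9}:  v_{0} + v_{2} + v_{8} + v_{9} = 0 ; sig = [4:]
  P={1,2,4,8}:  v_{1} + v_{2} + v_{4} + v_{8} = v_{5} ; sig = [4:1]
  P={0,1,6,8,9}:  v_{0} + v_{1} + v_{6} + v_{8} + v_{9} = v_{3} ; sig = [5:1]
  P={1,2,4,5,9}:  v_{1} + v_{2} + v_{4} + v_{5} + v_{9} = v_{7} ; sig = [5:1]

Signatures (|P|; sorted positive RHS coefficients), sorted:
    |P|=2: 8 collections, coeffs (1,1), (1,1), (1,1), (1,1,1), (1,1,1), (1,1,1), (1,2), (1,2,2)
    |P|=3: 2 collections, coeffs (), (1,1)
    |P|=4: 2 collections, coeffs (), (1)
    |P|=5: 2 collections, coeffs (1), (1)


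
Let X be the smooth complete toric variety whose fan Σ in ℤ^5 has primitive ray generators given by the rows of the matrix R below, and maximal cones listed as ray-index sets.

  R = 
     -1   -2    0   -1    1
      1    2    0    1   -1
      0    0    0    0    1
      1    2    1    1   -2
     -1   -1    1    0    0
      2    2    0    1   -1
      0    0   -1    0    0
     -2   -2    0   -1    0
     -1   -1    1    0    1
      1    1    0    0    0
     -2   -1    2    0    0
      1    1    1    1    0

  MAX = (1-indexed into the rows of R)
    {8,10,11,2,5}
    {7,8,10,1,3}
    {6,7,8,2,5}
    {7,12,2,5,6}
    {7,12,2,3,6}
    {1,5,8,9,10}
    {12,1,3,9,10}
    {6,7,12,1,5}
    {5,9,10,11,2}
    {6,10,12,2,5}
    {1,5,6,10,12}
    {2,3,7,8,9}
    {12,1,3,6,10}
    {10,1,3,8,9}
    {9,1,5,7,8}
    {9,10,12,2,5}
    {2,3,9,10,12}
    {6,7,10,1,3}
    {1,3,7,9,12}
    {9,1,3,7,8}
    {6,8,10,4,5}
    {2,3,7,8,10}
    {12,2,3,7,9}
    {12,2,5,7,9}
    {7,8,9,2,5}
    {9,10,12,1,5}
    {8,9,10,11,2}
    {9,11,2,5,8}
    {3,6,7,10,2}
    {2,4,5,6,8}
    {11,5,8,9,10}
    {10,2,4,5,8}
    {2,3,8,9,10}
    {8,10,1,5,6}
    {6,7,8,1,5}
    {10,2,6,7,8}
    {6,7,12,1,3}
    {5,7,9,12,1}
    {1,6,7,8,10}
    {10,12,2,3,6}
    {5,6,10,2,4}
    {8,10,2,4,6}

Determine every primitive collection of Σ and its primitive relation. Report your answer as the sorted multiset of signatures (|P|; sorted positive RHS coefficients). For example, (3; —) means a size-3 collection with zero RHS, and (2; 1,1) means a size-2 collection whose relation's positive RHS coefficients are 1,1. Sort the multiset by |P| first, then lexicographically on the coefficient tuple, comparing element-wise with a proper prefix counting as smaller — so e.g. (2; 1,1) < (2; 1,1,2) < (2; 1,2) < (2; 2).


The 21 primitive collections of Σ (r=12, n=5):

  {1,2}:  v_{1} + v_{2} = 0  →  sig = (2; —)
  {3,5}:  v_{3} + v_{5} = v_{9}  →  sig = (2; 1)
  {6,9}:  v_{6} + v_{9} = v_{12}  →  sig = (2; 1)
  {8,12}:  v_{8} + v_{12} = v_{5}  →  sig = (2; 1)
  {3,4}:  v_{3} + v_{4} = v_{2} + v_{5} + v_{10}  →  sig = (2; 1,1,1)
  {4,7}:  v_{4} + v_{7} = v_{2} + v_{6} + v_{8}  →  sig = (2; 1,1,1)
  {7,11}:  v_{7} + v_{11} = v_{2} + v_{8} + v_{9}  →  sig = (2; 1,1,1)
  {1,4}:  v_{1} + v_{4} = v_{5} + v_{6} + v_{8} + v_{10}  →  sig = (2; 1,1,1,1)
  {1,11}:  v_{1} + v_{11} = v_{5} + v_{8} + v_{9} + v_{10}  →  sig = (2; 1,1,1,1)
  {3,11}:  v_{3} + v_{11} = v_{2} + v_{8} + 2·v_{9} + v_{10}  →  sig = (2; 1,1,1,2)
  {4,12}:  v_{4} + v_{12} = v_{2} + 2·v_{5} + v_{6} + v_{10}  →  sig = (2; 1,1,1,2)
  {11,12}:  v_{11} + v_{12} = v_{2} + 2·v_{5} + v_{9} + v_{10}  →  sig = (2; 1,1,1,2)
  {4,9}:  v_{4} + v_{9} = v_{2} + 2·v_{5} + v_{10}  →  sig = (2; 1,1,2)
  {6,11}:  v_{6} + v_{11} = v_{2} + 2·v_{5} + v_{10}  →  sig = (2; 1,1,2)
  {4,11}:  v_{4} + v_{11} = 2·v_{2} + 3·v_{5} + v_{8} + 2·v_{10}  →  sig = (2; 1,2,2,3)
  {3,6,8}:  v_{3} + v_{6} + v_{8} = 0  →  sig = (3; —)
  {5,7,10}:  v_{5} + v_{7} + v_{10} = 0  →  sig = (3; —)
  {7,9,10}:  v_{7} + v_{9} + v_{10} = v_{3}  →  sig = (3; 1)
  {7,10,12}:  v_{7} + v_{10} + v_{12} = v_{3} + v_{6}  →  sig = (3; 1,1)
  {2,5,6,8,10}:  v_{2} + v_{5} + v_{6} + v_{8} + v_{10} = v_{4}  →  sig = (5; 1)
  {2,5,8,9,10}:  v_{2} + v_{5} + v_{8} + v_{9} + v_{10} = v_{11}  →  sig = (5; 1)

Sorted signature multiset PRS(X):
{ (2; —),  (2; 1) ×3,  (2; 1,1,1) ×3,  (2; 1,1,1,1) ×2,  (2; 1,1,1,2) ×3,  (2; 1,1,2) ×2,  (2; 1,2,2,3),  (3; —) ×2,  (3; 1),  (3; 1,1),  (5; 1) ×2 }


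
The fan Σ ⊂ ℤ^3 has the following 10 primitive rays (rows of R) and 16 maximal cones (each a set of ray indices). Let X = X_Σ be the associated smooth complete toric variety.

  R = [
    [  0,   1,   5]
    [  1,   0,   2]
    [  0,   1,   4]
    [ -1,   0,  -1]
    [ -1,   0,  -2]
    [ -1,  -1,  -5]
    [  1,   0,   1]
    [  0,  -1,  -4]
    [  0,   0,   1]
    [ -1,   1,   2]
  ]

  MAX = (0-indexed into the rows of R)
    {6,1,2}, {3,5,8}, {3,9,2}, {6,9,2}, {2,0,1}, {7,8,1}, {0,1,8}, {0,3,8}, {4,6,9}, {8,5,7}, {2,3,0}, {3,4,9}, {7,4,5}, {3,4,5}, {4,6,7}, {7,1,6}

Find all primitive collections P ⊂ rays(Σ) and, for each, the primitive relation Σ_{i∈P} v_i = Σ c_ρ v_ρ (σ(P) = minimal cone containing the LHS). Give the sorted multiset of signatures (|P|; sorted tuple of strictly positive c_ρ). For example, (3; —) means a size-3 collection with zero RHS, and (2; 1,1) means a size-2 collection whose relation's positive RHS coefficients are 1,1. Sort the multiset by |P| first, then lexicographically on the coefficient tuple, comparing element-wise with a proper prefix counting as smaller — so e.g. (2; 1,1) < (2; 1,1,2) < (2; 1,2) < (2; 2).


Δ(Σ) — 10 vertices, 21 min non-faces:

  {1,4}:  v_{1} + v_{4} = 0  so sig = (2; —)
  {2,7}:  v_{2} + v_{7} = 0  so sig = (2; —)
  {3,6}:  v_{3} + v_{6} = 0  so sig = (2; —)
  {0,7}:  v_{0} + v_{7} = v_{8}  so sig = (2; 1)
  {1,3}:  v_{1} + v_{3} = v_{8}  so sig = (2; 1)
  {1,9}:  v_{1} + v_{9} = v_{2}  so sig = (2; 1)
  {2,4}:  v_{2} + v_{4} = v_{9}  so sig = (2; 1)
  {2,5}:  v_{2} + v_{5} = v_{3}  so sig = (2; 1)
  {2,8}:  v_{2} + v_{8} = v_{0}  so sig = (2; 1)
  {3,7}:  v_{3} + v_{7} = v_{5}  so sig = (2; 1)
  {4,8}:  v_{4} + v_{8} = v_{3}  so sig = (2; 1)
  {5,6}:  v_{5} + v_{6} = v_{7}  so sig = (2; 1)
  {6,8}:  v_{6} + v_{8} = v_{1}  so sig = (2; 1)
  {7,9}:  v_{7} + v_{9} = v_{4}  so sig = (2; 1)
  {0,4}:  v_{0} + v_{4} = v_{2} + v_{3}  so sig = (2; 1,1)
  {0,5}:  v_{0} + v_{5} = v_{3} + v_{8}  so sig = (2; 1,1)
  {0,6}:  v_{0} + v_{6} = v_{1} + v_{2}  so sig = (2; 1,1)
  {1,5}:  v_{1} + v_{5} = v_{7} + v_{8}  so sig = (2; 1,1)
  {5,9}:  v_{5} + v_{9} = v_{3} + v_{4}  so sig = (2; 1,1)
  {8,9}:  v_{8} + v_{9} = v_{2} + v_{3}  so sig = (2; 1,1)
  {0,9}:  v_{0} + v_{9} = 2·v_{2} + v_{3}  so sig = (2; 1,2)

so the primitive-relation signature multiset is
[(2; —), (2; —), (2; —), (2; 1), (2; 1), (2; 1), (2; 1), (2; 1), (2; 1), (2; 1), (2; 1), (2; 1), (2; 1), (2; 1), (2; 1,1), (2; 1,1), (2; 1,1), (2; 1,1), (2; 1,1), (2; 1,1), (2; 1,2)]


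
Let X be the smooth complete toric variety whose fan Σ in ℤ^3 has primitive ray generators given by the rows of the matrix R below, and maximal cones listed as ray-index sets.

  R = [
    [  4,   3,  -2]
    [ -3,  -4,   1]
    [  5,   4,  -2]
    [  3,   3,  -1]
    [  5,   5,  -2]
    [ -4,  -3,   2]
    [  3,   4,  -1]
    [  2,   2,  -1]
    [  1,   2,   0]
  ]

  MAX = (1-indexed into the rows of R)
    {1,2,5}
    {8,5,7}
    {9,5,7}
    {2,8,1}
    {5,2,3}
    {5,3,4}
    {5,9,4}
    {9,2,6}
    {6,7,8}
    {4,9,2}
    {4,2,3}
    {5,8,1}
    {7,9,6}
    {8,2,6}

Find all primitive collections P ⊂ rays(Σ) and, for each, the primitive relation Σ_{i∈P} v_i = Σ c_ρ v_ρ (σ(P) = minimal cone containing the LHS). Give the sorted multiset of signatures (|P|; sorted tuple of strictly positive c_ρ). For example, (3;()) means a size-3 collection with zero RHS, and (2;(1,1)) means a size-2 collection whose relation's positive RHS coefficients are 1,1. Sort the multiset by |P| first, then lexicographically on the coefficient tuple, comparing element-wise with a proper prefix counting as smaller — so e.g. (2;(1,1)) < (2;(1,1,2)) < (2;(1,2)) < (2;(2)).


|primitive collections| = 18. Relations:

  P = {1,6}:  v_{1} + v_{6} = 0 ; sig = (2;())
  P = {2,7}:  v_{2} + v_{7} = 0 ; sig = (2;())
  P = {1,9}:  v_{1} + v_{9} = v_{5} ; sig = (2;(1))
  P = {4,8}:  v_{4} + v_{8} = v_{5} ; sig = (2;(1))
  P = {5,6}:  v_{5} + v_{6} = v_{9} ; sig = (2;(1))
  P = {8,9}:  v_{8} + v_{9} = v_{7} ; sig = (2;(1))
  P = {1,7}:  v_{1} + v_{7} = v_{5} + v_{8} ; sig = (2;(1,1))
  P = {3,7}:  v_{3} + v_{7} = v_{4} + v_{5} ; sig = (2;(1,1))
  P = {4,7}:  v_{4} + v_{7} = v_{5} + v_{9} ; sig = (2;(1,1))
  P = {3,6}:  v_{3} + v_{6} = v_{2} + v_{4} + v_{9} ; sig = (2;(1,1,1))
  P = {1,4}:  v_{1} + v_{4} = v_{2} + 2·v_{5} ; sig = (2;(1,2))
  P = {3,8}:  v_{3} + v_{8} = v_{2} + 2·v_{5} ; sig = (2;(1,2))
  P = {4,6}:  v_{4} + v_{6} = v_{2} + 2·v_{9} ; sig = (2;(1,2))
  P = {3,9}:  v_{3} + v_{9} = 2·v_{4} ; sig = (2;(2))
  P = {1,3}:  v_{1} + v_{3} = 2·v_{2} + 3·v_{5} ; sig = (2;(2,3))
  P = {2,4,5}:  v_{2} + v_{4} + v_{5} = v_{3} ; sig = (3;(1))
  P = {2,5,8}:  v_{2} + v_{5} + v_{8} = v_{1} ; sig = (3;(1))
  P = {2,5,9}:  v_{2} + v_{5} + v_{9} = v_{4} ; sig = (3;(1))

Sorted signature multiset PRS(X):
{ (2;()) ×2,  (2;(1)) ×4,  (2;(1,1)) ×3,  (2;(1,1,1)),  (2;(1,2)) ×3,  (2;(2)),  (2;(2,3)),  (3;(1)) ×3 }


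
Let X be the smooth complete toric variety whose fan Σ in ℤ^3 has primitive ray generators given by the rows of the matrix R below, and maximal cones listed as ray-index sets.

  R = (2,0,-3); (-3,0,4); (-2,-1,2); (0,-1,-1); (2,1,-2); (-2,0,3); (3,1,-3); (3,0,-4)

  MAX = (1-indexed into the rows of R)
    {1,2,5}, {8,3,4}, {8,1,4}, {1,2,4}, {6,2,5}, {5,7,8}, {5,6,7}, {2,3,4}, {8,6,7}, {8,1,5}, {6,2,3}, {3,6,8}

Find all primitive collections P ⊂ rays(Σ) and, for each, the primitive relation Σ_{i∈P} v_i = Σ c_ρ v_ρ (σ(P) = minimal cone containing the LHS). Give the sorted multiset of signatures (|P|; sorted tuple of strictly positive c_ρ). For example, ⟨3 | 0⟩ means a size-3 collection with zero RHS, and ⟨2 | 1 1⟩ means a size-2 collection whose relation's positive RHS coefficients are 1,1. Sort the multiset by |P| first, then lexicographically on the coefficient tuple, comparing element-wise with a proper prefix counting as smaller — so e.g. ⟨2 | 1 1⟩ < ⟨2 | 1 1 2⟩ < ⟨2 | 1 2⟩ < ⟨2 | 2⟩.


Δ(Σ) — 8 vertices, 11 min non-faces:

  P={1,6}:  v_{1} + v_{6} = 0 ; sig = ⟨2 | 0⟩
  P={2,8}:  v_{2} + v_{8} = 0 ; sig = ⟨2 | 0⟩
  P={3,5}:  v_{3} + v_{5} = 0 ; sig = ⟨2 | 0⟩
  P={1,3}:  v_{1} + v_{3} = v_{4} ; sig = ⟨2 | 1⟩
  P={4,5}:  v_{4} + v_{5} = v_{1} ; sig = ⟨2 | 1⟩
  P={4,6}:  v_{4} + v_{6} = v_{3} ; sig = ⟨2 | 1⟩
  P={4,7}:  v_{4} + v_{7} = v_{8} ; sig = ⟨2 | 1⟩
  P={1,7}:  v_{1} + v_{7} = v_{5} + v_{8} ; sig = ⟨2 | 1 1⟩
  P={2,7}:  v_{2} + v_{7} = v_{5} + v_{6} ; sig = ⟨2 | 1 1⟩
  P={3,7}:  v_{3} + v_{7} = v_{6} + v_{8} ; sig = ⟨2 | 1 1⟩
  P={5,6,8}:  v_{5} + v_{6} + v_{8} = v_{7} ; sig = ⟨3 | 1⟩

Hence PRS(X_Σ) =
    ⟨2 | 0⟩
    ⟨2 | 0⟩
    ⟨2 | 0⟩
    ⟨2 | 1⟩
    ⟨2 | 1⟩
    ⟨2 | 1⟩
    ⟨2 | 1⟩
    ⟨2 | 1 1⟩
    ⟨2 | 1 1⟩
    ⟨2 | 1 1⟩
    ⟨3 | 1⟩


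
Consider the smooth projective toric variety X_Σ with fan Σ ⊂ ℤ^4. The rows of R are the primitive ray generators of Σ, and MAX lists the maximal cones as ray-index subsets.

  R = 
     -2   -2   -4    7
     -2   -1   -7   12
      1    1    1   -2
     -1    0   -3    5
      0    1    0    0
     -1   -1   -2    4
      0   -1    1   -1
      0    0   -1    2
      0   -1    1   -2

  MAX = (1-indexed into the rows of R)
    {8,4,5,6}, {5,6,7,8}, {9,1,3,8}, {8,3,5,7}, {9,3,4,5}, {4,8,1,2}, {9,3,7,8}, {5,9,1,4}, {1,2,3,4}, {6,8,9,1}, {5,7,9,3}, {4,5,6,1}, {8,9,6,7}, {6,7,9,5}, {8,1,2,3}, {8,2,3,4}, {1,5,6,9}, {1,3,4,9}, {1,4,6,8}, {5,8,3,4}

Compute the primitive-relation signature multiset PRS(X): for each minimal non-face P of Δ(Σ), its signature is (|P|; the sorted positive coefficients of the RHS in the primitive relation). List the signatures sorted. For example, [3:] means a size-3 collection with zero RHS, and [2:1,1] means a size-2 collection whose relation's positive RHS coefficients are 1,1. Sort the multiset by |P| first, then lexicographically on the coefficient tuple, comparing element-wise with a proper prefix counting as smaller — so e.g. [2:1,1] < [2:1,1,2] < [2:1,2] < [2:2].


13 collections generate NE(X_Σ); each relation:

  P={3,6}:  v_{3} + v_{6} = v_{8} — sig = [2:1]
  P={4,7}:  v_{4} + v_{7} = v_{6} — sig = [2:1]
  P={2,6}:  v_{2} + v_{6} = v_{1} + v_{4} + 2·v_{8} — sig = [2:1,1,2]
  P={1,7}:  v_{1} + v_{7} = 2·v_{6} + v_{9} — sig = [2:1,2]
  P={2,5}:  v_{2} + v_{5} = 2·v_{4} + v_{8} — sig = [2:1,2]
  P={2,7}:  v_{2} + v_{7} = v_{1} + 2·v_{8} — sig = [2:1,2]
  P={2,9}:  v_{2} + v_{9} = 2·v_{1} + 2·v_{3} — sig = [2:2,2]
  P={5,8,9}:  v_{5} + v_{8} + v_{9} = 0 — sig = [3:]
  P={1,3,5}:  v_{1} + v_{3} + v_{5} = v_{4} — sig = [3:1]
  P={4,6,9}:  v_{4} + v_{6} + v_{9} = v_{1} — sig = [3:1]
  P={1,5,8}:  v_{1} + v_{5} + v_{8} = v_{4} + v_{6} — sig = [3:1,1]
  P={4,8,9}:  v_{4} + v_{8} + v_{9} = v_{1} + v_{3} — sig = [3:1,1]
  P={1,3,4,8}:  v_{1} + v_{3} + v_{4} + v_{8} = v_{2} — sig = [4:1]

so the primitive-relation signature multiset is
{ [2:1] ×2,  [2:1,1,2],  [2:1,2] ×3,  [2:2,2],  [3:],  [3:1] ×2,  [3:1,1] ×2,  [4:1] }


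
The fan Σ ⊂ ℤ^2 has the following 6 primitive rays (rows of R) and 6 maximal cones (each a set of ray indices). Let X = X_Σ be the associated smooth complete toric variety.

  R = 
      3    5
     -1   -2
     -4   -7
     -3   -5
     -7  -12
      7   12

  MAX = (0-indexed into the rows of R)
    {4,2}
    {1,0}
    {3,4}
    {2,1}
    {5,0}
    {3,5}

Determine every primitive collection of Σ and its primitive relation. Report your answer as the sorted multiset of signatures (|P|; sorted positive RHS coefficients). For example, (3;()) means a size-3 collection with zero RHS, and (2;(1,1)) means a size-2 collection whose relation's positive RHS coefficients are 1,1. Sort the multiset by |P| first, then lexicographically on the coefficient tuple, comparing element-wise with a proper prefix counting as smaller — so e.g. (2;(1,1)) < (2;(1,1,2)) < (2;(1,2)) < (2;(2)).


9 minimal non-faces of Δ(Σ) (on 6 rays):

  P={0,3}:  v_{0} + v_{3} = 0  ⟹  sig = (2;())
  P={4,5}:  v_{4} + v_{5} = 0  ⟹  sig = (2;())
  P={0,2}:  v_{0} + v_{2} = v_{1}  ⟹  sig = (2;(1))
  P={0,4}:  v_{0} + v_{4} = v_{2}  ⟹  sig = (2;(1))
  P={1,3}:  v_{1} + v_{3} = v_{2}  ⟹  sig = (2;(1))
  P={2,3}:  v_{2} + v_{3} = v_{4}  ⟹  sig = (2;(1))
  P={2,5}:  v_{2} + v_{5} = v_{0}  ⟹  sig = (2;(1))
  P={1,4}:  v_{1} + v_{4} = 2·v_{2}  ⟹  sig = (2;(2))
  P={1,5}:  v_{1} + v_{5} = 2·v_{0}  ⟹  sig = (2;(2))

Hence PRS(X_Σ) =
    (2;())
    (2;())
    (2;(1))
    (2;(1))
    (2;(1))
    (2;(1))
    (2;(1))
    (2;(2))
    (2;(2))


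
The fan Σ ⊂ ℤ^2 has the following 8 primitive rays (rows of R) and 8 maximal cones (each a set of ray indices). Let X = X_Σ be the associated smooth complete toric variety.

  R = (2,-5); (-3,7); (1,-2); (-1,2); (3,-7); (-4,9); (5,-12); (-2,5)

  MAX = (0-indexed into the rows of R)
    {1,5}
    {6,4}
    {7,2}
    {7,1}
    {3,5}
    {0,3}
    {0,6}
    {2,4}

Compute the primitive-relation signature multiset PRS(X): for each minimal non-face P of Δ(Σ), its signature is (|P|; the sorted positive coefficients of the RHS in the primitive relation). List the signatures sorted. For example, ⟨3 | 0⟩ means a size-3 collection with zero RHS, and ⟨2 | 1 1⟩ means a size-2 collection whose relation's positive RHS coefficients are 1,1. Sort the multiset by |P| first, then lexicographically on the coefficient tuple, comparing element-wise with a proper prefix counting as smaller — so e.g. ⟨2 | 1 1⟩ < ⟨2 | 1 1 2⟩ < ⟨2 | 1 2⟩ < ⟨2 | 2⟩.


The 20 primitive collections of Σ (r=8, n=2):

  • {0,7}:  v_{0} + v_{7} = 0  →  sig = ⟨2 | 0⟩
  • {1,4}:  v_{1} + v_{4} = 0  →  sig = ⟨2 | 0⟩
  • {2,3}:  v_{2} + v_{3} = 0  →  sig = ⟨2 | 0⟩
  • {0,1}:  v_{0} + v_{1} = v_{3}  →  sig = ⟨2 | 1⟩
  • {0,2}:  v_{0} + v_{2} = v_{4}  →  sig = ⟨2 | 1⟩
  • {0,4}:  v_{0} + v_{4} = v_{6}  →  sig = ⟨2 | 1⟩
  • {1,2}:  v_{1} + v_{2} = v_{7}  →  sig = ⟨2 | 1⟩
  • {1,3}:  v_{1} + v_{3} = v_{5}  →  sig = ⟨2 | 1⟩
  • {1,6}:  v_{1} + v_{6} = v_{0}  →  sig = ⟨2 | 1⟩
  • {2,5}:  v_{2} + v_{5} = v_{1}  →  sig = ⟨2 | 1⟩
  • {3,4}:  v_{3} + v_{4} = v_{0}  →  sig = ⟨2 | 1⟩
  • {3,7}:  v_{3} + v_{7} = v_{1}  →  sig = ⟨2 | 1⟩
  • {4,5}:  v_{4} + v_{5} = v_{3}  →  sig = ⟨2 | 1⟩
  • {4,7}:  v_{4} + v_{7} = v_{2}  →  sig = ⟨2 | 1⟩
  • {6,7}:  v_{6} + v_{7} = v_{4}  →  sig = ⟨2 | 1⟩
  • {5,6}:  v_{5} + v_{6} = v_{0} + v_{3}  →  sig = ⟨2 | 1 1⟩
  • {0,5}:  v_{0} + v_{5} = 2·v_{3}  →  sig = ⟨2 | 2⟩
  • {2,6}:  v_{2} + v_{6} = 2·v_{4}  →  sig = ⟨2 | 2⟩
  • {3,6}:  v_{3} + v_{6} = 2·v_{0}  →  sig = ⟨2 | 2⟩
  • {5,7}:  v_{5} + v_{7} = 2·v_{1}  →  sig = ⟨2 | 2⟩

so the primitive-relation signature multiset is
[⟨2 | 0⟩, ⟨2 | 0⟩, ⟨2 | 0⟩, ⟨2 | 1⟩, ⟨2 | 1⟩, ⟨2 | 1⟩, ⟨2 | 1⟩, ⟨2 | 1⟩, ⟨2 | 1⟩, ⟨2 | 1⟩, ⟨2 | 1⟩, ⟨2 | 1⟩, ⟨2 | 1⟩, ⟨2 | 1⟩, ⟨2 | 1⟩, ⟨2 | 1 1⟩, ⟨2 | 2⟩, ⟨2 | 2⟩, ⟨2 | 2⟩, ⟨2 | 2⟩]


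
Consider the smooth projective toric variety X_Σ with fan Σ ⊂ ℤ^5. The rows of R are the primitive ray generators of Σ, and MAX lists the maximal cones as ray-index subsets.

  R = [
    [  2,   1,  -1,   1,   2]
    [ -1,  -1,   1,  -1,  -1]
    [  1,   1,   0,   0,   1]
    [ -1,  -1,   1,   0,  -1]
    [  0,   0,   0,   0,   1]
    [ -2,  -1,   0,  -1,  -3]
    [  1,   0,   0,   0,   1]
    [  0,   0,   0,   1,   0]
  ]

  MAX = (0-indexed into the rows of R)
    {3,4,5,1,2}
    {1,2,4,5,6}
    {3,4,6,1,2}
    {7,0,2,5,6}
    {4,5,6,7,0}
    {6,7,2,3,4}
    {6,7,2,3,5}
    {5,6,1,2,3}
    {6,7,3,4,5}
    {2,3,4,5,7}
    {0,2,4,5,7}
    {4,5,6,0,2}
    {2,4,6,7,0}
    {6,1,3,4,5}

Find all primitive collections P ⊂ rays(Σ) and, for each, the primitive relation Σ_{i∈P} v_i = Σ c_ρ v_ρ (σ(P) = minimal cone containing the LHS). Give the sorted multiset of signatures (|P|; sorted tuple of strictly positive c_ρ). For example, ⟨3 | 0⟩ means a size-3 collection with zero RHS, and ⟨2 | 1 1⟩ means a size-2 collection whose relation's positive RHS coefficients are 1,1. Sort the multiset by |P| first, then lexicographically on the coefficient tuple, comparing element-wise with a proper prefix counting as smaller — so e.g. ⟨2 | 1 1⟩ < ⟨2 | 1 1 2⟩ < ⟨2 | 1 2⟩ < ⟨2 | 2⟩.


|primitive collections| = 5. Relations:

  • {0,1}:  v_{0} + v_{1} = v_{6} — sig = ⟨2 | 1⟩
  • {1,7}:  v_{1} + v_{7} = v_{3} — sig = ⟨2 | 1⟩
  • {0,3}:  v_{0} + v_{3} = v_{6} + v_{7} — sig = ⟨2 | 1 1⟩
  • {2,4,5,6,7}:  v_{2} + v_{4} + v_{5} + v_{6} + v_{7} = 0 — sig = ⟨5 | 0⟩
  • {2,3,4,5,6}:  v_{2} + v_{3} + v_{4} + v_{5} + v_{6} = v_{1} — sig = ⟨5 | 1⟩

Sorted signature multiset PRS(X):
{ ⟨2 | 1⟩ ×2,  ⟨2 | 1 1⟩,  ⟨5 | 0⟩,  ⟨5 | 1⟩ }
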